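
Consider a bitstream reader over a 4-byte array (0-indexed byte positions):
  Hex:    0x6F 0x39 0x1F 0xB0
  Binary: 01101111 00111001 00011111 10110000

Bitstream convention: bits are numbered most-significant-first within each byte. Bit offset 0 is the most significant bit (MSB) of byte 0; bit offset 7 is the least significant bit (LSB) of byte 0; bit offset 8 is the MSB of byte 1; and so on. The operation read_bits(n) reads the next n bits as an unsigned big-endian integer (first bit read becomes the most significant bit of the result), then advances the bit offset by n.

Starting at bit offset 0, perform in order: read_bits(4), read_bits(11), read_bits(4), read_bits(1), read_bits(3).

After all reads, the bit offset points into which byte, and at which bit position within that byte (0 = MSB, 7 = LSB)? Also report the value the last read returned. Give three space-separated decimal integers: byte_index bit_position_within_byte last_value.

Answer: 2 7 7

Derivation:
Read 1: bits[0:4] width=4 -> value=6 (bin 0110); offset now 4 = byte 0 bit 4; 28 bits remain
Read 2: bits[4:15] width=11 -> value=1948 (bin 11110011100); offset now 15 = byte 1 bit 7; 17 bits remain
Read 3: bits[15:19] width=4 -> value=8 (bin 1000); offset now 19 = byte 2 bit 3; 13 bits remain
Read 4: bits[19:20] width=1 -> value=1 (bin 1); offset now 20 = byte 2 bit 4; 12 bits remain
Read 5: bits[20:23] width=3 -> value=7 (bin 111); offset now 23 = byte 2 bit 7; 9 bits remain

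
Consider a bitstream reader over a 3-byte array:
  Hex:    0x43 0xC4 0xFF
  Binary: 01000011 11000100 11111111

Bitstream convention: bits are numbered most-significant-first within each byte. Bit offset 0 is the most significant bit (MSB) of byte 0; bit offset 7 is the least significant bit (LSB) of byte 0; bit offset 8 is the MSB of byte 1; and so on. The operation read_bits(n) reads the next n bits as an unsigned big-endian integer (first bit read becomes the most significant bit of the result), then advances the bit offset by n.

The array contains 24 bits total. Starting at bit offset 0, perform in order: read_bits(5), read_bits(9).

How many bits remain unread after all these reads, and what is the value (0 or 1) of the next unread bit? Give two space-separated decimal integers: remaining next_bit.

Answer: 10 0

Derivation:
Read 1: bits[0:5] width=5 -> value=8 (bin 01000); offset now 5 = byte 0 bit 5; 19 bits remain
Read 2: bits[5:14] width=9 -> value=241 (bin 011110001); offset now 14 = byte 1 bit 6; 10 bits remain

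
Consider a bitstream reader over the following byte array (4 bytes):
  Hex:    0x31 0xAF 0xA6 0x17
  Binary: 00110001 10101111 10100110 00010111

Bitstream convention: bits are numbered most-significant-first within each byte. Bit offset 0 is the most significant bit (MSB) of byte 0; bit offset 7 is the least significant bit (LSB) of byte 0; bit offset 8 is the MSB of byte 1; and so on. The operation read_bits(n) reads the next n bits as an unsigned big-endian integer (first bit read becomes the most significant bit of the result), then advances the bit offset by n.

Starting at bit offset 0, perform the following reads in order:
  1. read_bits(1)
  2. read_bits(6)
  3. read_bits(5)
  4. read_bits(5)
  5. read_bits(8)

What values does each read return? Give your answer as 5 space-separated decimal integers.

Read 1: bits[0:1] width=1 -> value=0 (bin 0); offset now 1 = byte 0 bit 1; 31 bits remain
Read 2: bits[1:7] width=6 -> value=24 (bin 011000); offset now 7 = byte 0 bit 7; 25 bits remain
Read 3: bits[7:12] width=5 -> value=26 (bin 11010); offset now 12 = byte 1 bit 4; 20 bits remain
Read 4: bits[12:17] width=5 -> value=31 (bin 11111); offset now 17 = byte 2 bit 1; 15 bits remain
Read 5: bits[17:25] width=8 -> value=76 (bin 01001100); offset now 25 = byte 3 bit 1; 7 bits remain

Answer: 0 24 26 31 76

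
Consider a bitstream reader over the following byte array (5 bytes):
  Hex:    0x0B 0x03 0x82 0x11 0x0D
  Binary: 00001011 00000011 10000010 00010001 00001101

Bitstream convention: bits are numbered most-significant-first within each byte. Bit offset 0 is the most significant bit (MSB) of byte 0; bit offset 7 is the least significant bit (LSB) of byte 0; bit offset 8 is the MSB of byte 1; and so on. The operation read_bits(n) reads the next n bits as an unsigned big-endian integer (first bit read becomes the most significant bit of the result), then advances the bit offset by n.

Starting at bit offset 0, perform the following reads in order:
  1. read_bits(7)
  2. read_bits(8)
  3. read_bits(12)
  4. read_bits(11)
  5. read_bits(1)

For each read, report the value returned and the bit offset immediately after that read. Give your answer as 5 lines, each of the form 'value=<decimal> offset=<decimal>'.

Answer: value=5 offset=7
value=129 offset=15
value=3088 offset=27
value=1091 offset=38
value=0 offset=39

Derivation:
Read 1: bits[0:7] width=7 -> value=5 (bin 0000101); offset now 7 = byte 0 bit 7; 33 bits remain
Read 2: bits[7:15] width=8 -> value=129 (bin 10000001); offset now 15 = byte 1 bit 7; 25 bits remain
Read 3: bits[15:27] width=12 -> value=3088 (bin 110000010000); offset now 27 = byte 3 bit 3; 13 bits remain
Read 4: bits[27:38] width=11 -> value=1091 (bin 10001000011); offset now 38 = byte 4 bit 6; 2 bits remain
Read 5: bits[38:39] width=1 -> value=0 (bin 0); offset now 39 = byte 4 bit 7; 1 bits remain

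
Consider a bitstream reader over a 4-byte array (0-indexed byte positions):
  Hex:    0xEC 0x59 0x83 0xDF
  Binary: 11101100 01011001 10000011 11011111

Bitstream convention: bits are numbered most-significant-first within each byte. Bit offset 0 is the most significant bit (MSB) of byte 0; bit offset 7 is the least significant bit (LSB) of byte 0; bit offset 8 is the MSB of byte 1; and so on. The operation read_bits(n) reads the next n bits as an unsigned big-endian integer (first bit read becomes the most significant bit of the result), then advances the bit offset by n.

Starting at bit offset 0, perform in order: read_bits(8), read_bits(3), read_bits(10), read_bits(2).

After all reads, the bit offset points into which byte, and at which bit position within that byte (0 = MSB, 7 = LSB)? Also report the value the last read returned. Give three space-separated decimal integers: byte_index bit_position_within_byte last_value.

Read 1: bits[0:8] width=8 -> value=236 (bin 11101100); offset now 8 = byte 1 bit 0; 24 bits remain
Read 2: bits[8:11] width=3 -> value=2 (bin 010); offset now 11 = byte 1 bit 3; 21 bits remain
Read 3: bits[11:21] width=10 -> value=816 (bin 1100110000); offset now 21 = byte 2 bit 5; 11 bits remain
Read 4: bits[21:23] width=2 -> value=1 (bin 01); offset now 23 = byte 2 bit 7; 9 bits remain

Answer: 2 7 1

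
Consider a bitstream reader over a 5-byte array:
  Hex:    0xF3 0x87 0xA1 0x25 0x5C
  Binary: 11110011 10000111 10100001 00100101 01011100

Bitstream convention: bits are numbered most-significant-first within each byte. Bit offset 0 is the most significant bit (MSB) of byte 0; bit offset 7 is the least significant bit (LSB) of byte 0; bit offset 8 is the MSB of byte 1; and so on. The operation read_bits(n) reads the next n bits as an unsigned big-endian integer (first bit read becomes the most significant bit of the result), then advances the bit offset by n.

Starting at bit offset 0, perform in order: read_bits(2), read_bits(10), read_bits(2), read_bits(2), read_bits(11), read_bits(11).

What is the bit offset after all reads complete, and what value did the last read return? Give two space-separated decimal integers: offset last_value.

Read 1: bits[0:2] width=2 -> value=3 (bin 11); offset now 2 = byte 0 bit 2; 38 bits remain
Read 2: bits[2:12] width=10 -> value=824 (bin 1100111000); offset now 12 = byte 1 bit 4; 28 bits remain
Read 3: bits[12:14] width=2 -> value=1 (bin 01); offset now 14 = byte 1 bit 6; 26 bits remain
Read 4: bits[14:16] width=2 -> value=3 (bin 11); offset now 16 = byte 2 bit 0; 24 bits remain
Read 5: bits[16:27] width=11 -> value=1289 (bin 10100001001); offset now 27 = byte 3 bit 3; 13 bits remain
Read 6: bits[27:38] width=11 -> value=343 (bin 00101010111); offset now 38 = byte 4 bit 6; 2 bits remain

Answer: 38 343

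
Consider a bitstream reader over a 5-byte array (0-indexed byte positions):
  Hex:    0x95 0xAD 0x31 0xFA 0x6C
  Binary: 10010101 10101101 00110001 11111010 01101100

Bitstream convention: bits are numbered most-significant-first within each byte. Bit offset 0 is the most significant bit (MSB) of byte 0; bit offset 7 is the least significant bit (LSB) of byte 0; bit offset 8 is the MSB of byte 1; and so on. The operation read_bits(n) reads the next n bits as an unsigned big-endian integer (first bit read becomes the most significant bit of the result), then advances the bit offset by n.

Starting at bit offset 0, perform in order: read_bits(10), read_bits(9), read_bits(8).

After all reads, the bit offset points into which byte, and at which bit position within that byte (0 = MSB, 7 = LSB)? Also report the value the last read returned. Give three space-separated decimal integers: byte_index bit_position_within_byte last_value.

Answer: 3 3 143

Derivation:
Read 1: bits[0:10] width=10 -> value=598 (bin 1001010110); offset now 10 = byte 1 bit 2; 30 bits remain
Read 2: bits[10:19] width=9 -> value=361 (bin 101101001); offset now 19 = byte 2 bit 3; 21 bits remain
Read 3: bits[19:27] width=8 -> value=143 (bin 10001111); offset now 27 = byte 3 bit 3; 13 bits remain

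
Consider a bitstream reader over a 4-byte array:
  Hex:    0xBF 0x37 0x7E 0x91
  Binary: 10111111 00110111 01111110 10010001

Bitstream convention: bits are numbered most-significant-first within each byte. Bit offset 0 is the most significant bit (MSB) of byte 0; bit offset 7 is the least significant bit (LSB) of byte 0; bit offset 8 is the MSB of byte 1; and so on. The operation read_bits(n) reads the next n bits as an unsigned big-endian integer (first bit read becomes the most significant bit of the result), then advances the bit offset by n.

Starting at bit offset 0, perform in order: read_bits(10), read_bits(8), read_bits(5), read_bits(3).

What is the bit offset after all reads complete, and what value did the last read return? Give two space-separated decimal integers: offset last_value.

Read 1: bits[0:10] width=10 -> value=764 (bin 1011111100); offset now 10 = byte 1 bit 2; 22 bits remain
Read 2: bits[10:18] width=8 -> value=221 (bin 11011101); offset now 18 = byte 2 bit 2; 14 bits remain
Read 3: bits[18:23] width=5 -> value=31 (bin 11111); offset now 23 = byte 2 bit 7; 9 bits remain
Read 4: bits[23:26] width=3 -> value=2 (bin 010); offset now 26 = byte 3 bit 2; 6 bits remain

Answer: 26 2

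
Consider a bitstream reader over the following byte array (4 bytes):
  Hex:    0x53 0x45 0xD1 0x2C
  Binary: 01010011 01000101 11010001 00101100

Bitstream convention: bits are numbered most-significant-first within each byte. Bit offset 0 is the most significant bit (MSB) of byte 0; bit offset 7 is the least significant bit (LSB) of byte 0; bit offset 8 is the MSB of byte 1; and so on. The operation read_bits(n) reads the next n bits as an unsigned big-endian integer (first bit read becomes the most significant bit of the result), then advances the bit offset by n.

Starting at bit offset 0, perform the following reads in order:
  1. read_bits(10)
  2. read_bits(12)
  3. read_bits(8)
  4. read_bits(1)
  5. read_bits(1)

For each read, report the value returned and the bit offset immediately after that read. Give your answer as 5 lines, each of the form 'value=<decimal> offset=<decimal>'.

Answer: value=333 offset=10
value=372 offset=22
value=75 offset=30
value=0 offset=31
value=0 offset=32

Derivation:
Read 1: bits[0:10] width=10 -> value=333 (bin 0101001101); offset now 10 = byte 1 bit 2; 22 bits remain
Read 2: bits[10:22] width=12 -> value=372 (bin 000101110100); offset now 22 = byte 2 bit 6; 10 bits remain
Read 3: bits[22:30] width=8 -> value=75 (bin 01001011); offset now 30 = byte 3 bit 6; 2 bits remain
Read 4: bits[30:31] width=1 -> value=0 (bin 0); offset now 31 = byte 3 bit 7; 1 bits remain
Read 5: bits[31:32] width=1 -> value=0 (bin 0); offset now 32 = byte 4 bit 0; 0 bits remain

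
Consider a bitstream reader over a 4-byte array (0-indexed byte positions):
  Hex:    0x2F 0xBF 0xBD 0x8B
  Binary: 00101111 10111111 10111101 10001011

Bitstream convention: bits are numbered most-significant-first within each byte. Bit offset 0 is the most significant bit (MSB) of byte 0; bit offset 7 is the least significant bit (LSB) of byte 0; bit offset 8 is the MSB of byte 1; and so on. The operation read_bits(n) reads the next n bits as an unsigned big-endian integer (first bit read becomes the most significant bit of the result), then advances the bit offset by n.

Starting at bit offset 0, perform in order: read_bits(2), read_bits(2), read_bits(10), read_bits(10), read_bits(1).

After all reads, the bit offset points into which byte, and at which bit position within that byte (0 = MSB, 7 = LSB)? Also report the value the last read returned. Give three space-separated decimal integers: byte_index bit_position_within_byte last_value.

Read 1: bits[0:2] width=2 -> value=0 (bin 00); offset now 2 = byte 0 bit 2; 30 bits remain
Read 2: bits[2:4] width=2 -> value=2 (bin 10); offset now 4 = byte 0 bit 4; 28 bits remain
Read 3: bits[4:14] width=10 -> value=1007 (bin 1111101111); offset now 14 = byte 1 bit 6; 18 bits remain
Read 4: bits[14:24] width=10 -> value=957 (bin 1110111101); offset now 24 = byte 3 bit 0; 8 bits remain
Read 5: bits[24:25] width=1 -> value=1 (bin 1); offset now 25 = byte 3 bit 1; 7 bits remain

Answer: 3 1 1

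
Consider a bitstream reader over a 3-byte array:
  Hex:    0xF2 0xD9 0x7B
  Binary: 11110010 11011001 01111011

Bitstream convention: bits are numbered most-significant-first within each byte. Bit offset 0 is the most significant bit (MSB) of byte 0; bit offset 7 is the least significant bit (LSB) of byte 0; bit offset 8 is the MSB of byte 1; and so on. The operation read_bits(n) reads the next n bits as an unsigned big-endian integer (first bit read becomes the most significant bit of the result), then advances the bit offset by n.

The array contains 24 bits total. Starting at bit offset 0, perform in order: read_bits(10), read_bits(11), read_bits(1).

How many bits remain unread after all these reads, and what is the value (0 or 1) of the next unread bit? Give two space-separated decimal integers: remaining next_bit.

Answer: 2 1

Derivation:
Read 1: bits[0:10] width=10 -> value=971 (bin 1111001011); offset now 10 = byte 1 bit 2; 14 bits remain
Read 2: bits[10:21] width=11 -> value=815 (bin 01100101111); offset now 21 = byte 2 bit 5; 3 bits remain
Read 3: bits[21:22] width=1 -> value=0 (bin 0); offset now 22 = byte 2 bit 6; 2 bits remain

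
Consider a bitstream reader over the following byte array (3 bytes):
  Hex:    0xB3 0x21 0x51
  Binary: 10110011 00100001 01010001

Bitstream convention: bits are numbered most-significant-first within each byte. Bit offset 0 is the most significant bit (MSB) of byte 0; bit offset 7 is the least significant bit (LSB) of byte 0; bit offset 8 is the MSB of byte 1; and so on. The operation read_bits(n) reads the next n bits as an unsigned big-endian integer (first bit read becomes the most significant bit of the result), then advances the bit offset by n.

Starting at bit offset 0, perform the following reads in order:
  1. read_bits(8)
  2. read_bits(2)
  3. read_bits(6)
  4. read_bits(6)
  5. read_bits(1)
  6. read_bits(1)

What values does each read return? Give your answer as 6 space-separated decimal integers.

Answer: 179 0 33 20 0 1

Derivation:
Read 1: bits[0:8] width=8 -> value=179 (bin 10110011); offset now 8 = byte 1 bit 0; 16 bits remain
Read 2: bits[8:10] width=2 -> value=0 (bin 00); offset now 10 = byte 1 bit 2; 14 bits remain
Read 3: bits[10:16] width=6 -> value=33 (bin 100001); offset now 16 = byte 2 bit 0; 8 bits remain
Read 4: bits[16:22] width=6 -> value=20 (bin 010100); offset now 22 = byte 2 bit 6; 2 bits remain
Read 5: bits[22:23] width=1 -> value=0 (bin 0); offset now 23 = byte 2 bit 7; 1 bits remain
Read 6: bits[23:24] width=1 -> value=1 (bin 1); offset now 24 = byte 3 bit 0; 0 bits remain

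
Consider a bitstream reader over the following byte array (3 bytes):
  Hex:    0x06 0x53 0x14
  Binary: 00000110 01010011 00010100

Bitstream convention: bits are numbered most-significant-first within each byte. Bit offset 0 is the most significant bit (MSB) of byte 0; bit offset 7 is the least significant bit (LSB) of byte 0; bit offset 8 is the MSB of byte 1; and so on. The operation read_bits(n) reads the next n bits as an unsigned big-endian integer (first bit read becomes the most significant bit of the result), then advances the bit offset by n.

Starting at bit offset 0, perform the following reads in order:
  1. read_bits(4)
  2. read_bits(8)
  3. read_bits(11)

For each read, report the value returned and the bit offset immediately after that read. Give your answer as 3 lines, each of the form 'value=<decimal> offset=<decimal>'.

Answer: value=0 offset=4
value=101 offset=12
value=394 offset=23

Derivation:
Read 1: bits[0:4] width=4 -> value=0 (bin 0000); offset now 4 = byte 0 bit 4; 20 bits remain
Read 2: bits[4:12] width=8 -> value=101 (bin 01100101); offset now 12 = byte 1 bit 4; 12 bits remain
Read 3: bits[12:23] width=11 -> value=394 (bin 00110001010); offset now 23 = byte 2 bit 7; 1 bits remain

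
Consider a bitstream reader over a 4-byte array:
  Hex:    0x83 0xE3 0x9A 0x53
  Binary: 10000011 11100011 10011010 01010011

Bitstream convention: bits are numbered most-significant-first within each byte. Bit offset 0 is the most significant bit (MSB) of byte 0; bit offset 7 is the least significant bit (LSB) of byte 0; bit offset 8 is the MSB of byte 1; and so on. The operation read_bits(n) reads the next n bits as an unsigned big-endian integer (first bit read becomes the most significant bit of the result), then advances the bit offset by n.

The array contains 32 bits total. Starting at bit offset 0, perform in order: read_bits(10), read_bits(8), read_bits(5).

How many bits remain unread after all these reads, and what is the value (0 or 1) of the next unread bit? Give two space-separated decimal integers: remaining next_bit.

Answer: 9 0

Derivation:
Read 1: bits[0:10] width=10 -> value=527 (bin 1000001111); offset now 10 = byte 1 bit 2; 22 bits remain
Read 2: bits[10:18] width=8 -> value=142 (bin 10001110); offset now 18 = byte 2 bit 2; 14 bits remain
Read 3: bits[18:23] width=5 -> value=13 (bin 01101); offset now 23 = byte 2 bit 7; 9 bits remain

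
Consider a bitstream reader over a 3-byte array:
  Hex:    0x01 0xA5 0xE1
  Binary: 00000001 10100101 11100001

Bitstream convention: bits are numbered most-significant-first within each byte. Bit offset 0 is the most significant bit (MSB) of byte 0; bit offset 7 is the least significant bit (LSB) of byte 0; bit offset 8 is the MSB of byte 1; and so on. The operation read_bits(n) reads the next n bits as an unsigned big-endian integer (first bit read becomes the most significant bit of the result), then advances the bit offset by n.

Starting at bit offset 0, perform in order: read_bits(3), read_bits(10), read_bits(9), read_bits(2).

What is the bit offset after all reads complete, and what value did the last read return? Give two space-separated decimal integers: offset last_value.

Read 1: bits[0:3] width=3 -> value=0 (bin 000); offset now 3 = byte 0 bit 3; 21 bits remain
Read 2: bits[3:13] width=10 -> value=52 (bin 0000110100); offset now 13 = byte 1 bit 5; 11 bits remain
Read 3: bits[13:22] width=9 -> value=376 (bin 101111000); offset now 22 = byte 2 bit 6; 2 bits remain
Read 4: bits[22:24] width=2 -> value=1 (bin 01); offset now 24 = byte 3 bit 0; 0 bits remain

Answer: 24 1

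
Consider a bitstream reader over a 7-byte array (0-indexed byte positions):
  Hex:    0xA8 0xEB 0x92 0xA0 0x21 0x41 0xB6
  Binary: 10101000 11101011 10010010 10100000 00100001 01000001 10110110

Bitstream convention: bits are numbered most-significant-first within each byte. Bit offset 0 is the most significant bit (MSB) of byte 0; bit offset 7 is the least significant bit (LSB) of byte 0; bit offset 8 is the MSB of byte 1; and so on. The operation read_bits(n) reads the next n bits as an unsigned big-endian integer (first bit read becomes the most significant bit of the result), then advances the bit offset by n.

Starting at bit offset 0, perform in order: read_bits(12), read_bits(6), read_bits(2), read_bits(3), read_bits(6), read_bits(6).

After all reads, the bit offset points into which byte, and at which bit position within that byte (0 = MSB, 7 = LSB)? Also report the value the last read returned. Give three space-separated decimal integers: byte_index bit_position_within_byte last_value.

Read 1: bits[0:12] width=12 -> value=2702 (bin 101010001110); offset now 12 = byte 1 bit 4; 44 bits remain
Read 2: bits[12:18] width=6 -> value=46 (bin 101110); offset now 18 = byte 2 bit 2; 38 bits remain
Read 3: bits[18:20] width=2 -> value=1 (bin 01); offset now 20 = byte 2 bit 4; 36 bits remain
Read 4: bits[20:23] width=3 -> value=1 (bin 001); offset now 23 = byte 2 bit 7; 33 bits remain
Read 5: bits[23:29] width=6 -> value=20 (bin 010100); offset now 29 = byte 3 bit 5; 27 bits remain
Read 6: bits[29:35] width=6 -> value=1 (bin 000001); offset now 35 = byte 4 bit 3; 21 bits remain

Answer: 4 3 1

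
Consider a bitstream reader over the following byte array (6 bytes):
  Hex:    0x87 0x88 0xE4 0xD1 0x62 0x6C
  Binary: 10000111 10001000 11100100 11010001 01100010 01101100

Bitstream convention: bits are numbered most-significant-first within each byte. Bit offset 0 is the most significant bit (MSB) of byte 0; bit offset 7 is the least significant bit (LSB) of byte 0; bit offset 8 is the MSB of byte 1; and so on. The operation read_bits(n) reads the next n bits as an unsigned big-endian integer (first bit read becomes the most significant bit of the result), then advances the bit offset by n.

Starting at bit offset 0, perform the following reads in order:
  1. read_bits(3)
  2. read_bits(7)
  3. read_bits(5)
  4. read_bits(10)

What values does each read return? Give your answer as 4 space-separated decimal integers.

Read 1: bits[0:3] width=3 -> value=4 (bin 100); offset now 3 = byte 0 bit 3; 45 bits remain
Read 2: bits[3:10] width=7 -> value=30 (bin 0011110); offset now 10 = byte 1 bit 2; 38 bits remain
Read 3: bits[10:15] width=5 -> value=4 (bin 00100); offset now 15 = byte 1 bit 7; 33 bits remain
Read 4: bits[15:25] width=10 -> value=457 (bin 0111001001); offset now 25 = byte 3 bit 1; 23 bits remain

Answer: 4 30 4 457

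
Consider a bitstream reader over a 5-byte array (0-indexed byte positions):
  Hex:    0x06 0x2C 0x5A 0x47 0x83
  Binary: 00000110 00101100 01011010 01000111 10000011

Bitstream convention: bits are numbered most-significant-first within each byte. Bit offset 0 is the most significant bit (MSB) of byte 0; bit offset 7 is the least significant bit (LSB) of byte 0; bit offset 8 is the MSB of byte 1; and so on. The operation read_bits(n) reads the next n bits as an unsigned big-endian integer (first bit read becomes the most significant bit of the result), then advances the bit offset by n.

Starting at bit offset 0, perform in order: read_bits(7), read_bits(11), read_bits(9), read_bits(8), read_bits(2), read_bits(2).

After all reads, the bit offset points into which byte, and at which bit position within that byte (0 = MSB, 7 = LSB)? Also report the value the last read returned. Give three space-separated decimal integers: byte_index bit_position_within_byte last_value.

Answer: 4 7 1

Derivation:
Read 1: bits[0:7] width=7 -> value=3 (bin 0000011); offset now 7 = byte 0 bit 7; 33 bits remain
Read 2: bits[7:18] width=11 -> value=177 (bin 00010110001); offset now 18 = byte 2 bit 2; 22 bits remain
Read 3: bits[18:27] width=9 -> value=210 (bin 011010010); offset now 27 = byte 3 bit 3; 13 bits remain
Read 4: bits[27:35] width=8 -> value=60 (bin 00111100); offset now 35 = byte 4 bit 3; 5 bits remain
Read 5: bits[35:37] width=2 -> value=0 (bin 00); offset now 37 = byte 4 bit 5; 3 bits remain
Read 6: bits[37:39] width=2 -> value=1 (bin 01); offset now 39 = byte 4 bit 7; 1 bits remain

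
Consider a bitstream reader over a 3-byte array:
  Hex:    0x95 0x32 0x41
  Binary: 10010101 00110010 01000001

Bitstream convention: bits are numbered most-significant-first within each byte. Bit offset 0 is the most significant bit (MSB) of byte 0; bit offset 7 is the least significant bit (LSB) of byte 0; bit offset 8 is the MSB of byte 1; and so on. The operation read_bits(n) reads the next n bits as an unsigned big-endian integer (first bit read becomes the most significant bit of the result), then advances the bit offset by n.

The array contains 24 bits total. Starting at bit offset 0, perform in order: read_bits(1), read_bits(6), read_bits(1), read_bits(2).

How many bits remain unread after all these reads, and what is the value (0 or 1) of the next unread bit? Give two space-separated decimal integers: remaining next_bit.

Read 1: bits[0:1] width=1 -> value=1 (bin 1); offset now 1 = byte 0 bit 1; 23 bits remain
Read 2: bits[1:7] width=6 -> value=10 (bin 001010); offset now 7 = byte 0 bit 7; 17 bits remain
Read 3: bits[7:8] width=1 -> value=1 (bin 1); offset now 8 = byte 1 bit 0; 16 bits remain
Read 4: bits[8:10] width=2 -> value=0 (bin 00); offset now 10 = byte 1 bit 2; 14 bits remain

Answer: 14 1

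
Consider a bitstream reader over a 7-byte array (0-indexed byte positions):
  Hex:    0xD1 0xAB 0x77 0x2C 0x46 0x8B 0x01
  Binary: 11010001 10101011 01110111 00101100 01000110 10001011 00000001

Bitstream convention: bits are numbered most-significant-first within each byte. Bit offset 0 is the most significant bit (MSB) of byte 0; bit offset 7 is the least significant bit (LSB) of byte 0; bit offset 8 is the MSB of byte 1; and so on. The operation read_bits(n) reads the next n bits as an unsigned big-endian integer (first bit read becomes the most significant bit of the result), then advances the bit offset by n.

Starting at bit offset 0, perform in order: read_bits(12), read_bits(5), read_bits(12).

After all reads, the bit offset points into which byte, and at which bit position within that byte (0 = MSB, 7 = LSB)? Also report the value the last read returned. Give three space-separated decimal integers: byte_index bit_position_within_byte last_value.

Read 1: bits[0:12] width=12 -> value=3354 (bin 110100011010); offset now 12 = byte 1 bit 4; 44 bits remain
Read 2: bits[12:17] width=5 -> value=22 (bin 10110); offset now 17 = byte 2 bit 1; 39 bits remain
Read 3: bits[17:29] width=12 -> value=3813 (bin 111011100101); offset now 29 = byte 3 bit 5; 27 bits remain

Answer: 3 5 3813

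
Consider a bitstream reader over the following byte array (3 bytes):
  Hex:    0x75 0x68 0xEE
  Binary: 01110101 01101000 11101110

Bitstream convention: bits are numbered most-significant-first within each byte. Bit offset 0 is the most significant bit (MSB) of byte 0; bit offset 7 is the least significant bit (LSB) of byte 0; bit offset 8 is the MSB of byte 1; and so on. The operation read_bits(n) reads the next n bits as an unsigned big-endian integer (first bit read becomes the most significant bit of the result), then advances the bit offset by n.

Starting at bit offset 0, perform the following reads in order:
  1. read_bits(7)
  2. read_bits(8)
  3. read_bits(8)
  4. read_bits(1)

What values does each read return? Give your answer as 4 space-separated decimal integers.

Read 1: bits[0:7] width=7 -> value=58 (bin 0111010); offset now 7 = byte 0 bit 7; 17 bits remain
Read 2: bits[7:15] width=8 -> value=180 (bin 10110100); offset now 15 = byte 1 bit 7; 9 bits remain
Read 3: bits[15:23] width=8 -> value=119 (bin 01110111); offset now 23 = byte 2 bit 7; 1 bits remain
Read 4: bits[23:24] width=1 -> value=0 (bin 0); offset now 24 = byte 3 bit 0; 0 bits remain

Answer: 58 180 119 0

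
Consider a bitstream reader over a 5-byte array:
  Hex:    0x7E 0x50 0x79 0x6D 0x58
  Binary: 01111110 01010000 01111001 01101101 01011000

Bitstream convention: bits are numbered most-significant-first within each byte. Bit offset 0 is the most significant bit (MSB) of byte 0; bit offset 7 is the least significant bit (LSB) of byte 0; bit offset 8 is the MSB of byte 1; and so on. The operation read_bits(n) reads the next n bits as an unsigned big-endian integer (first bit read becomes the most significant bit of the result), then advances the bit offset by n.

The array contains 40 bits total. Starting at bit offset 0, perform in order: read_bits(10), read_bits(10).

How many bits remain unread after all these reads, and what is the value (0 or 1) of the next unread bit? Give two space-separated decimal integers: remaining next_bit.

Read 1: bits[0:10] width=10 -> value=505 (bin 0111111001); offset now 10 = byte 1 bit 2; 30 bits remain
Read 2: bits[10:20] width=10 -> value=263 (bin 0100000111); offset now 20 = byte 2 bit 4; 20 bits remain

Answer: 20 1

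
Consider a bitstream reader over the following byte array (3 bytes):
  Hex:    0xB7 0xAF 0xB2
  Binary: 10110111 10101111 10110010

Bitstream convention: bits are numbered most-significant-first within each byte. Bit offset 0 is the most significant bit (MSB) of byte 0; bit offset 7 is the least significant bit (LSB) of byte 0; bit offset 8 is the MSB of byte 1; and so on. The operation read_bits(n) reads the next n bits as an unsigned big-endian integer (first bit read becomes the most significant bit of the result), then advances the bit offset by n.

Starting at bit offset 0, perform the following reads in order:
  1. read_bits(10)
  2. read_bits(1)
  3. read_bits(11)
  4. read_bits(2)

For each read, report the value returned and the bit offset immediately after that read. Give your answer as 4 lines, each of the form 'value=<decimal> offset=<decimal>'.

Answer: value=734 offset=10
value=1 offset=11
value=1004 offset=22
value=2 offset=24

Derivation:
Read 1: bits[0:10] width=10 -> value=734 (bin 1011011110); offset now 10 = byte 1 bit 2; 14 bits remain
Read 2: bits[10:11] width=1 -> value=1 (bin 1); offset now 11 = byte 1 bit 3; 13 bits remain
Read 3: bits[11:22] width=11 -> value=1004 (bin 01111101100); offset now 22 = byte 2 bit 6; 2 bits remain
Read 4: bits[22:24] width=2 -> value=2 (bin 10); offset now 24 = byte 3 bit 0; 0 bits remain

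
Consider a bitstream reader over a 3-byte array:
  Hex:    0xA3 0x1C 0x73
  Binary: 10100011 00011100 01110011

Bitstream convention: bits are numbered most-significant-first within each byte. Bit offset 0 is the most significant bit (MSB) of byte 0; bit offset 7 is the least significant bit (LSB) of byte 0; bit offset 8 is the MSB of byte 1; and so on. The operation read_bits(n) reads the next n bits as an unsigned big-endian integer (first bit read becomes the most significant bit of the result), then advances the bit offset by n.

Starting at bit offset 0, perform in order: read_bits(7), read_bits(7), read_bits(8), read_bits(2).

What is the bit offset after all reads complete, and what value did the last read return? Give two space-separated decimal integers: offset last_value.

Read 1: bits[0:7] width=7 -> value=81 (bin 1010001); offset now 7 = byte 0 bit 7; 17 bits remain
Read 2: bits[7:14] width=7 -> value=71 (bin 1000111); offset now 14 = byte 1 bit 6; 10 bits remain
Read 3: bits[14:22] width=8 -> value=28 (bin 00011100); offset now 22 = byte 2 bit 6; 2 bits remain
Read 4: bits[22:24] width=2 -> value=3 (bin 11); offset now 24 = byte 3 bit 0; 0 bits remain

Answer: 24 3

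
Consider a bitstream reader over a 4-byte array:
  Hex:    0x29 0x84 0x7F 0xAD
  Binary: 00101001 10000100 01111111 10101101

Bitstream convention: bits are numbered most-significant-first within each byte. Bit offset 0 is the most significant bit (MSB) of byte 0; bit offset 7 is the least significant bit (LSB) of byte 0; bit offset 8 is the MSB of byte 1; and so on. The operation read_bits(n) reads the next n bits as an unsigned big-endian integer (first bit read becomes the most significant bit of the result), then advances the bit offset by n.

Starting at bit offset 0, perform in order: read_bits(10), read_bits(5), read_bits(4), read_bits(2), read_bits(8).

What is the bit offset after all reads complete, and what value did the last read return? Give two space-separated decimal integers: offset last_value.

Read 1: bits[0:10] width=10 -> value=166 (bin 0010100110); offset now 10 = byte 1 bit 2; 22 bits remain
Read 2: bits[10:15] width=5 -> value=2 (bin 00010); offset now 15 = byte 1 bit 7; 17 bits remain
Read 3: bits[15:19] width=4 -> value=3 (bin 0011); offset now 19 = byte 2 bit 3; 13 bits remain
Read 4: bits[19:21] width=2 -> value=3 (bin 11); offset now 21 = byte 2 bit 5; 11 bits remain
Read 5: bits[21:29] width=8 -> value=245 (bin 11110101); offset now 29 = byte 3 bit 5; 3 bits remain

Answer: 29 245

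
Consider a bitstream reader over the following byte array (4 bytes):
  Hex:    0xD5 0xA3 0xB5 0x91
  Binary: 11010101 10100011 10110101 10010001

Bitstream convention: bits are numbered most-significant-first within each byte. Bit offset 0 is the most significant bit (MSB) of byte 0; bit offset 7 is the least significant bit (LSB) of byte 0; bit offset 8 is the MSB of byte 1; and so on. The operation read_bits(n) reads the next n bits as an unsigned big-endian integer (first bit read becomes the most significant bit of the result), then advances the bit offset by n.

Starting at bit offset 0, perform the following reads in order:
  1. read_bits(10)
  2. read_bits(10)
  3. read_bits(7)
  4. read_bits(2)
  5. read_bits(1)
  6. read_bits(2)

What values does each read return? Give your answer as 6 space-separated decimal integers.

Answer: 854 571 44 2 0 1

Derivation:
Read 1: bits[0:10] width=10 -> value=854 (bin 1101010110); offset now 10 = byte 1 bit 2; 22 bits remain
Read 2: bits[10:20] width=10 -> value=571 (bin 1000111011); offset now 20 = byte 2 bit 4; 12 bits remain
Read 3: bits[20:27] width=7 -> value=44 (bin 0101100); offset now 27 = byte 3 bit 3; 5 bits remain
Read 4: bits[27:29] width=2 -> value=2 (bin 10); offset now 29 = byte 3 bit 5; 3 bits remain
Read 5: bits[29:30] width=1 -> value=0 (bin 0); offset now 30 = byte 3 bit 6; 2 bits remain
Read 6: bits[30:32] width=2 -> value=1 (bin 01); offset now 32 = byte 4 bit 0; 0 bits remain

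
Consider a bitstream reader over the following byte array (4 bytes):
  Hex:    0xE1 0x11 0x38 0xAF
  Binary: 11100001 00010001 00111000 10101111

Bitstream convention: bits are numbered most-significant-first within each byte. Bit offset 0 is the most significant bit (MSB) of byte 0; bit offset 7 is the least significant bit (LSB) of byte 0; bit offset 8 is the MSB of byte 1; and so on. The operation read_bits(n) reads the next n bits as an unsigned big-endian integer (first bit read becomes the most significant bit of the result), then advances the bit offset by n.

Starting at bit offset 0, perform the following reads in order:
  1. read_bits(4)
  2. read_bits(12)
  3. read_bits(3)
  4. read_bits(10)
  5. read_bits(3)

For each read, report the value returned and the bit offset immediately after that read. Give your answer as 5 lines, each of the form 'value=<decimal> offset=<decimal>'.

Read 1: bits[0:4] width=4 -> value=14 (bin 1110); offset now 4 = byte 0 bit 4; 28 bits remain
Read 2: bits[4:16] width=12 -> value=273 (bin 000100010001); offset now 16 = byte 2 bit 0; 16 bits remain
Read 3: bits[16:19] width=3 -> value=1 (bin 001); offset now 19 = byte 2 bit 3; 13 bits remain
Read 4: bits[19:29] width=10 -> value=789 (bin 1100010101); offset now 29 = byte 3 bit 5; 3 bits remain
Read 5: bits[29:32] width=3 -> value=7 (bin 111); offset now 32 = byte 4 bit 0; 0 bits remain

Answer: value=14 offset=4
value=273 offset=16
value=1 offset=19
value=789 offset=29
value=7 offset=32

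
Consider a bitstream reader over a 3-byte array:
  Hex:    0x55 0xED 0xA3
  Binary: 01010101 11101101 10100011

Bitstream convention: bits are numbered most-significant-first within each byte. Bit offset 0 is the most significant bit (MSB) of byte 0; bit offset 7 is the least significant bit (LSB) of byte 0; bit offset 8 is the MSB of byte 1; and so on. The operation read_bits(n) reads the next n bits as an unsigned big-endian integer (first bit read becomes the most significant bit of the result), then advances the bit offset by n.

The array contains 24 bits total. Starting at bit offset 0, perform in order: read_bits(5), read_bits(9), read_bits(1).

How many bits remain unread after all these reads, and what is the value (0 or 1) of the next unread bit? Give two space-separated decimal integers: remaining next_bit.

Answer: 9 1

Derivation:
Read 1: bits[0:5] width=5 -> value=10 (bin 01010); offset now 5 = byte 0 bit 5; 19 bits remain
Read 2: bits[5:14] width=9 -> value=379 (bin 101111011); offset now 14 = byte 1 bit 6; 10 bits remain
Read 3: bits[14:15] width=1 -> value=0 (bin 0); offset now 15 = byte 1 bit 7; 9 bits remain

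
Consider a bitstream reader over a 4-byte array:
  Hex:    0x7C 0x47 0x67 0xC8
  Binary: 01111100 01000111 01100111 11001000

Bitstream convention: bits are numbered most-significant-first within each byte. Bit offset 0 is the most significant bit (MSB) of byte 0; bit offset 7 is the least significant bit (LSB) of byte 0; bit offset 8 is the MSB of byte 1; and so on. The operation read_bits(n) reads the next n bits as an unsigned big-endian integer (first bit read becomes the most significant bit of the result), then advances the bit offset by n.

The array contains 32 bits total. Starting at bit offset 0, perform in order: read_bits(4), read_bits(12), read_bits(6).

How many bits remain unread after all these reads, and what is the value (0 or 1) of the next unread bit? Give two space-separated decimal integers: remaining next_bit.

Answer: 10 1

Derivation:
Read 1: bits[0:4] width=4 -> value=7 (bin 0111); offset now 4 = byte 0 bit 4; 28 bits remain
Read 2: bits[4:16] width=12 -> value=3143 (bin 110001000111); offset now 16 = byte 2 bit 0; 16 bits remain
Read 3: bits[16:22] width=6 -> value=25 (bin 011001); offset now 22 = byte 2 bit 6; 10 bits remain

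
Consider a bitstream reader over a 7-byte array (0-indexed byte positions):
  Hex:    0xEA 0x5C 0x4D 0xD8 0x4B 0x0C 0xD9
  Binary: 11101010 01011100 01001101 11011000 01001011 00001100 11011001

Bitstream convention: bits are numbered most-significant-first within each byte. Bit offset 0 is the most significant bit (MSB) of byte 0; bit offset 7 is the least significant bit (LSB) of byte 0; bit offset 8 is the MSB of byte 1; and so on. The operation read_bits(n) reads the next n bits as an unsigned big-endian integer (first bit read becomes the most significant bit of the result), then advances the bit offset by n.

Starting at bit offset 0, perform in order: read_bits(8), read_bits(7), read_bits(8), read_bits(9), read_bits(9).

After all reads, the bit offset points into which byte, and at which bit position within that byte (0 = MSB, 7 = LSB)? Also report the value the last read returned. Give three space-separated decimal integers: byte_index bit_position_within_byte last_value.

Answer: 5 1 150

Derivation:
Read 1: bits[0:8] width=8 -> value=234 (bin 11101010); offset now 8 = byte 1 bit 0; 48 bits remain
Read 2: bits[8:15] width=7 -> value=46 (bin 0101110); offset now 15 = byte 1 bit 7; 41 bits remain
Read 3: bits[15:23] width=8 -> value=38 (bin 00100110); offset now 23 = byte 2 bit 7; 33 bits remain
Read 4: bits[23:32] width=9 -> value=472 (bin 111011000); offset now 32 = byte 4 bit 0; 24 bits remain
Read 5: bits[32:41] width=9 -> value=150 (bin 010010110); offset now 41 = byte 5 bit 1; 15 bits remain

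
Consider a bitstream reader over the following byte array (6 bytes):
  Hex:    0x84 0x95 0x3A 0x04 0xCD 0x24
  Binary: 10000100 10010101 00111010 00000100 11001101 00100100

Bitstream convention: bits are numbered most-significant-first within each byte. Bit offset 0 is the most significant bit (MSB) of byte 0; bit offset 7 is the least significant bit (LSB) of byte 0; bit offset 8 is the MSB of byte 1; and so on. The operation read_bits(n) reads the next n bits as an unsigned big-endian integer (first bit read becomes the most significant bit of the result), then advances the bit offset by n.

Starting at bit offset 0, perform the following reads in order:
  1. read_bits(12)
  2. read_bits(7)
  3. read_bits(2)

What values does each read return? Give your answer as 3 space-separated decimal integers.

Read 1: bits[0:12] width=12 -> value=2121 (bin 100001001001); offset now 12 = byte 1 bit 4; 36 bits remain
Read 2: bits[12:19] width=7 -> value=41 (bin 0101001); offset now 19 = byte 2 bit 3; 29 bits remain
Read 3: bits[19:21] width=2 -> value=3 (bin 11); offset now 21 = byte 2 bit 5; 27 bits remain

Answer: 2121 41 3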